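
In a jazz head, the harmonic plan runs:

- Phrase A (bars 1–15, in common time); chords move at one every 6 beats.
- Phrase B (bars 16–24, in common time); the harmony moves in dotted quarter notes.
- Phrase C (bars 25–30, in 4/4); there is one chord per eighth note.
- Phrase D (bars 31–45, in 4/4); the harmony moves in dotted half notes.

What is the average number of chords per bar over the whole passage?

A: 15 bars of 4 beats is 60 beats; at 6 beats each that's 10 chords.
B: 9 bars of 4 beats is 36 beats; at 1.5 beats each that's 24 chords.
C: 6 bars of 4 beats is 24 beats; at 0.5 beats each that's 48 chords.
D: 15 bars of 4 beats is 60 beats; at 3 beats each that's 20 chords.
Overall: 102 chords over 45 bars → 102/45 = 34/15 chords per bar.

34/15 chords per bar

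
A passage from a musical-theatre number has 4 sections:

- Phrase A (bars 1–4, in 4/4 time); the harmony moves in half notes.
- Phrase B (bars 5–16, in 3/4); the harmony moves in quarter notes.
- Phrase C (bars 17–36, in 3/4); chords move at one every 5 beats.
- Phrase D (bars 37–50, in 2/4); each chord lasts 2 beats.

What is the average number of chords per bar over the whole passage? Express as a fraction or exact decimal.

1.4 chords per bar

A: 4 bars of 4 beats is 16 beats; at 2 beats each that's 8 chords.
B: 12 bars of 3 beats is 36 beats; at 1 beat each that's 36 chords.
C: 20 bars of 3 beats is 60 beats; at 5 beats each that's 12 chords.
D: 14 bars of 2 beats is 28 beats; at 2 beats each that's 14 chords.
Overall: 70 chords over 50 bars → 70/50 = 1.4 chords per bar.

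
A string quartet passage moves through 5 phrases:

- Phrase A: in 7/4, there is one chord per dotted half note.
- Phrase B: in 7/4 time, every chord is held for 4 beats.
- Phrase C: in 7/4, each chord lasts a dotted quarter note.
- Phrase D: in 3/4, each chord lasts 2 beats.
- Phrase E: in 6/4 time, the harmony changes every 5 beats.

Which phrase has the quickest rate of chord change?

Phrase C

A: 7 beats/bar ÷ 3 beats/chord = 7/3 chords/bar.
B: 7 beats/bar ÷ 4 beats/chord = 1.75 chords/bar.
C: 7 beats/bar ÷ 1.5 beats/chord = 14/3 chords/bar.
D: 3 beats/bar ÷ 2 beats/chord = 1.5 chords/bar.
E: 6 beats/bar ÷ 5 beats/chord = 1.2 chords/bar.
Fastest is C at 14/3 chords/bar.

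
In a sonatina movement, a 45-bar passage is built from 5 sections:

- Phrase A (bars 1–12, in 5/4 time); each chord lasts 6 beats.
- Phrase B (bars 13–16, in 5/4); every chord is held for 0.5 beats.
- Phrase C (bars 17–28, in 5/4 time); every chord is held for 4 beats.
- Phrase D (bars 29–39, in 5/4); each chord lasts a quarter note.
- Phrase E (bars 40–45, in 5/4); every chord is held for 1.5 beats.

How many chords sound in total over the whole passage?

A: 12 bars × 5 beats = 60 beats; 6 beats/chord → 10 chords.
B: 4 bars × 5 beats = 20 beats; 0.5 beats/chord → 40 chords.
C: 12 bars × 5 beats = 60 beats; 4 beats/chord → 15 chords.
D: 11 bars × 5 beats = 55 beats; 1 beat/chord → 55 chords.
E: 6 bars × 5 beats = 30 beats; 1.5 beats/chord → 20 chords.
Total: 10 + 40 + 15 + 55 + 20 = 140.

140 chords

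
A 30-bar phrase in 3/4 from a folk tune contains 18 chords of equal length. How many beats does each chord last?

5 beats

30 bars × 3 beats/bar = 90 beats total.
90 beats ÷ 18 chords = 5 beats per chord.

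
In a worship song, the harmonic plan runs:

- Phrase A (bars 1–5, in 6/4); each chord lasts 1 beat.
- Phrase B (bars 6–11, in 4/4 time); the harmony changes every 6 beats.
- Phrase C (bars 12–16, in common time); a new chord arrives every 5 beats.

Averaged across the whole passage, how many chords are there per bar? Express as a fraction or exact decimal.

2.375 chords per bar

A: 5 bars of 6 beats is 30 beats; at 1 beat each that's 30 chords.
B: 6 bars of 4 beats is 24 beats; at 6 beats each that's 4 chords.
C: 5 bars of 4 beats is 20 beats; at 5 beats each that's 4 chords.
Overall: 38 chords over 16 bars → 38/16 = 2.375 chords per bar.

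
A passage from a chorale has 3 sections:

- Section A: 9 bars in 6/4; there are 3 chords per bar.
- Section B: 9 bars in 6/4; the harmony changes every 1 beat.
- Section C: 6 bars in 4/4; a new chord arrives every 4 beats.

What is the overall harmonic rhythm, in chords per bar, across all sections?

3.625 chords per bar

A: 9 × 6 = 54 beats ÷ 2 = 27 chords.
B: 9 × 6 = 54 beats ÷ 1 = 54 chords.
C: 6 × 4 = 24 beats ÷ 4 = 6 chords.
Overall: 87 chords over 24 bars → 87/24 = 3.625 chords per bar.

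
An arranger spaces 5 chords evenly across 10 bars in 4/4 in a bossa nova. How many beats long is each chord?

10 bars × 4 beats/bar = 40 beats total.
40 beats ÷ 5 chords = 8 beats per chord.

8 beats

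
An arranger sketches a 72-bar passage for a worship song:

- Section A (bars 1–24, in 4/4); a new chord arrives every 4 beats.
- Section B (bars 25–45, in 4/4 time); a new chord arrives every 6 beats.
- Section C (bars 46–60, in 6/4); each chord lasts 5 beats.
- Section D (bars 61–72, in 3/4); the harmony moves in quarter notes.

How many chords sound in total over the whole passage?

A: 24 bars × 4 beats = 96 beats; 4 beats/chord → 24 chords.
B: 21 bars × 4 beats = 84 beats; 6 beats/chord → 14 chords.
C: 15 bars × 6 beats = 90 beats; 5 beats/chord → 18 chords.
D: 12 bars × 3 beats = 36 beats; 1 beat/chord → 36 chords.
Total: 24 + 14 + 18 + 36 = 92.

92 chords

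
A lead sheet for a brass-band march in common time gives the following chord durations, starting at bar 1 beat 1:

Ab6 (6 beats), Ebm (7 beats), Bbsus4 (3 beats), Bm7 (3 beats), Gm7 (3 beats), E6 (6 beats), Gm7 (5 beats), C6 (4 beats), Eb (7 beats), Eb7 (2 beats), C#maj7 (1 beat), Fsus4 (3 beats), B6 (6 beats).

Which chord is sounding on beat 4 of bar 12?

Fsus4

Beat 4 of bar 12 is beat (12−1)×4 + 4 = 48 overall.
Running totals: Ab6 ends at 6, Ebm ends at 13, Bbsus4 ends at 16, Bm7 ends at 19, Gm7 ends at 22, E6 ends at 28, Gm7 ends at 33, C6 ends at 37, Eb ends at 44, Eb7 ends at 46, C#maj7 ends at 47, Fsus4 ends at 50.
Beat 48 falls within Fsus4.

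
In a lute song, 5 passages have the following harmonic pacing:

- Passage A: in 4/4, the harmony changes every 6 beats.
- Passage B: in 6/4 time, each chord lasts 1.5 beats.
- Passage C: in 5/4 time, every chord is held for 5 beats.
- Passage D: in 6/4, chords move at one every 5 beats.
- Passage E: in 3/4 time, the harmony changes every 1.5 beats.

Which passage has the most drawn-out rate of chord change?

Passage A

A: each chord is 6 beats in 4/4, so 2/3 per bar.
B: each chord is 1.5 beats in 6/4, so 4 per bar.
C: each chord is 5 beats in 5/4, so 1 per bar.
D: each chord is 5 beats in 6/4, so 1.2 per bar.
E: each chord is 1.5 beats in 3/4, so 2 per bar.
Slowest is A at 2/3 chords/bar.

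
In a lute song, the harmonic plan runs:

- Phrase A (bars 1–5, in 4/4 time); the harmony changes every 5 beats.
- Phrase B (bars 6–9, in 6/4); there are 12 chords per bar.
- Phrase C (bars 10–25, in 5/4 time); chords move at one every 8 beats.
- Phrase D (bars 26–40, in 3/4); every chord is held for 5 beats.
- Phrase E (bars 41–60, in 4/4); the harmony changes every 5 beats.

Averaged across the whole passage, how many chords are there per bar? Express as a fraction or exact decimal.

1.45 chords per bar

A: 5 × 4 = 20 beats ÷ 5 = 4 chords.
B: 4 × 6 = 24 beats ÷ 0.5 = 48 chords.
C: 16 × 5 = 80 beats ÷ 8 = 10 chords.
D: 15 × 3 = 45 beats ÷ 5 = 9 chords.
E: 20 × 4 = 80 beats ÷ 5 = 16 chords.
Overall: 87 chords over 60 bars → 87/60 = 1.45 chords per bar.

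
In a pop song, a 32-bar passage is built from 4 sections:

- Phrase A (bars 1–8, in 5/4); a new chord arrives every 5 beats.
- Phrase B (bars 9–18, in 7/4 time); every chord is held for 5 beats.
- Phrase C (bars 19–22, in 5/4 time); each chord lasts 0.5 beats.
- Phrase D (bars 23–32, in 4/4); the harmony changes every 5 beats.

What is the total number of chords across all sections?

A: 8 bars × 5 beats = 40 beats; 5 beats/chord → 8 chords.
B: 10 bars × 7 beats = 70 beats; 5 beats/chord → 14 chords.
C: 4 bars × 5 beats = 20 beats; 0.5 beats/chord → 40 chords.
D: 10 bars × 4 beats = 40 beats; 5 beats/chord → 8 chords.
Total: 8 + 14 + 40 + 8 = 70.

70 chords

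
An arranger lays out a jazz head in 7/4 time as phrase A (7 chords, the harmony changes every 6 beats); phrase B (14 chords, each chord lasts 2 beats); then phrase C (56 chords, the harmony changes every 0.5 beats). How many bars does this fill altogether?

14 bars

A: 7 × 6 = 42 beats = 6 bars.
B: 14 × 2 = 28 beats = 4 bars.
C: 56 × 0.5 = 28 beats = 4 bars.
Total: 6 + 4 + 4 = 14 bars.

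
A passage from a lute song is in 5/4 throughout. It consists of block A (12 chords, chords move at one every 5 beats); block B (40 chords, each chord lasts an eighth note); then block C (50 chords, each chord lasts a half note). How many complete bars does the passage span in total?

36 bars

A: 12 × 5 = 60 beats = 12 bars.
B: 40 × 0.5 = 20 beats = 4 bars.
C: 50 × 2 = 100 beats = 20 bars.
Total: 12 + 4 + 20 = 36 bars.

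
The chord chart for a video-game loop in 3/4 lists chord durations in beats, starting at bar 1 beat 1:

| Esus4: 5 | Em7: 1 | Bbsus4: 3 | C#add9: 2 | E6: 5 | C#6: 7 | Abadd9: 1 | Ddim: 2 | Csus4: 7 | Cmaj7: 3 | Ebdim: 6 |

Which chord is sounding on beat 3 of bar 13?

Beat 3 of bar 13 is beat (13−1)×3 + 3 = 39 overall.
Running totals: Esus4 ends at 5, Em7 ends at 6, Bbsus4 ends at 9, C#add9 ends at 11, E6 ends at 16, C#6 ends at 23, Abadd9 ends at 24, Ddim ends at 26, Csus4 ends at 33, Cmaj7 ends at 36, Ebdim ends at 42.
Beat 39 falls within Ebdim.

Ebdim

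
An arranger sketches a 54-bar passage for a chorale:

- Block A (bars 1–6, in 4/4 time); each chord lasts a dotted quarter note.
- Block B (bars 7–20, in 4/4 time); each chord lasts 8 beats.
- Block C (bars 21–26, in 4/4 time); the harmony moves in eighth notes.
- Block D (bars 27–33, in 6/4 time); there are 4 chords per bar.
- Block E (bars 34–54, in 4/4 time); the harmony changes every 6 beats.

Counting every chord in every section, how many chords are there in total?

A has 24 beats and chords last 1.5 each, so 16 chords.
B has 56 beats and chords last 8 each, so 7 chords.
C has 24 beats and chords last 0.5 each, so 48 chords.
D has 42 beats and chords last 1.5 each, so 28 chords.
E has 84 beats and chords last 6 each, so 14 chords.
Total: 16 + 7 + 48 + 28 + 14 = 113.

113 chords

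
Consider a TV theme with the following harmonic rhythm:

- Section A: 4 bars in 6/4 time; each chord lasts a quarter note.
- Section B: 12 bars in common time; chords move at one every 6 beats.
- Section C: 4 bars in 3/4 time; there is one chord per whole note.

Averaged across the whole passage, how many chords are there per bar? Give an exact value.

A: 4 bars of 6 beats is 24 beats; at 1 beat each that's 24 chords.
B: 12 bars of 4 beats is 48 beats; at 6 beats each that's 8 chords.
C: 4 bars of 3 beats is 12 beats; at 4 beats each that's 3 chords.
Overall: 35 chords over 20 bars → 35/20 = 1.75 chords per bar.

1.75 chords per bar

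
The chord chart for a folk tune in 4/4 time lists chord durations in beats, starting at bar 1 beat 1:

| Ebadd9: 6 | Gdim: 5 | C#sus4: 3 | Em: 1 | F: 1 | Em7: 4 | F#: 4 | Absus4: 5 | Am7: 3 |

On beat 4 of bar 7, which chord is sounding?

Absus4

Beat 4 of bar 7 is beat (7−1)×4 + 4 = 28 overall.
Running totals: Ebadd9 ends at 6, Gdim ends at 11, C#sus4 ends at 14, Em ends at 15, F ends at 16, Em7 ends at 20, F# ends at 24, Absus4 ends at 29.
Beat 28 falls within Absus4.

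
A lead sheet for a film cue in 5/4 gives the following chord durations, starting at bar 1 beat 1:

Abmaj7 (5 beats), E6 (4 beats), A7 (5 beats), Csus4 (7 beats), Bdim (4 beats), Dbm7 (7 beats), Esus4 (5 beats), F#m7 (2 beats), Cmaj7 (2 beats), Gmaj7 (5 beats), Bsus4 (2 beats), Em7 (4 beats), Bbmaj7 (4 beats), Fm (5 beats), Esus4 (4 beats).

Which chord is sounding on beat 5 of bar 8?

Beat 5 of bar 8 is beat (8−1)×5 + 5 = 40 overall.
Running totals: Abmaj7 ends at 5, E6 ends at 9, A7 ends at 14, Csus4 ends at 21, Bdim ends at 25, Dbm7 ends at 32, Esus4 ends at 37, F#m7 ends at 39, Cmaj7 ends at 41.
Beat 40 falls within Cmaj7.

Cmaj7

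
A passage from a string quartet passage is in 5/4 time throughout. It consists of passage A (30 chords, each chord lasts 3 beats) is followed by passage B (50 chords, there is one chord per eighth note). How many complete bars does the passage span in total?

23 bars

A: 30 × 3 = 90 beats = 18 bars.
B: 50 × 0.5 = 25 beats = 5 bars.
Total: 18 + 5 = 23 bars.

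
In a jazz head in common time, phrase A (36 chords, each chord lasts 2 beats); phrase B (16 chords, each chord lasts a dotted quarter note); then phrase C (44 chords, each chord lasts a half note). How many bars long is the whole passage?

A: 36 × 2 = 72 beats = 18 bars.
B: 16 × 1.5 = 24 beats = 6 bars.
C: 44 × 2 = 88 beats = 22 bars.
Total: 18 + 6 + 22 = 46 bars.

46 bars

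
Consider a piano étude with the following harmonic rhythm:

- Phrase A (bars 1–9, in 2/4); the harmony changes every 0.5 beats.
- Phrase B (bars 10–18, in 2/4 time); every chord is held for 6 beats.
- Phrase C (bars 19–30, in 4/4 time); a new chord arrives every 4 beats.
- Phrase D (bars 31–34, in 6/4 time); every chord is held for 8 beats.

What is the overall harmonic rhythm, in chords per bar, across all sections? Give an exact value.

27/17 chords per bar

A: 9 bars of 2 beats is 18 beats; at 0.5 beats each that's 36 chords.
B: 9 bars of 2 beats is 18 beats; at 6 beats each that's 3 chords.
C: 12 bars of 4 beats is 48 beats; at 4 beats each that's 12 chords.
D: 4 bars of 6 beats is 24 beats; at 8 beats each that's 3 chords.
Overall: 54 chords over 34 bars → 54/34 = 27/17 chords per bar.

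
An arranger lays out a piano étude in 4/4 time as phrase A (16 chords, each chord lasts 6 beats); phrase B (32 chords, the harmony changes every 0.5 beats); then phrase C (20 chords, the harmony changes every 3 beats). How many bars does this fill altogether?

A: 16 × 6 = 96 beats = 24 bars.
B: 32 × 0.5 = 16 beats = 4 bars.
C: 20 × 3 = 60 beats = 15 bars.
Total: 24 + 4 + 15 = 43 bars.

43 bars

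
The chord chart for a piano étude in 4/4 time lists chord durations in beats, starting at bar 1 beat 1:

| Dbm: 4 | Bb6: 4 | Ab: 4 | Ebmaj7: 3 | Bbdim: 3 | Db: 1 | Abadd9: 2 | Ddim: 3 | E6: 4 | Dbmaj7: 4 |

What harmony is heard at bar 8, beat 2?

Dbmaj7

Beat 2 of bar 8 is beat (8−1)×4 + 2 = 30 overall.
Running totals: Dbm ends at 4, Bb6 ends at 8, Ab ends at 12, Ebmaj7 ends at 15, Bbdim ends at 18, Db ends at 19, Abadd9 ends at 21, Ddim ends at 24, E6 ends at 28, Dbmaj7 ends at 32.
Beat 30 falls within Dbmaj7.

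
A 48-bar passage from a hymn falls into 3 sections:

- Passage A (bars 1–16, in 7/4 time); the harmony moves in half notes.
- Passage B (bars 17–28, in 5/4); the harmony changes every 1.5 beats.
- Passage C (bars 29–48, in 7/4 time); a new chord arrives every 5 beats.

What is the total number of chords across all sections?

A: 16·7 = 112 beats, 112/2 = 56 chords.
B: 12·5 = 60 beats, 60/1.5 = 40 chords.
C: 20·7 = 140 beats, 140/5 = 28 chords.
Total: 56 + 40 + 28 = 124.

124 chords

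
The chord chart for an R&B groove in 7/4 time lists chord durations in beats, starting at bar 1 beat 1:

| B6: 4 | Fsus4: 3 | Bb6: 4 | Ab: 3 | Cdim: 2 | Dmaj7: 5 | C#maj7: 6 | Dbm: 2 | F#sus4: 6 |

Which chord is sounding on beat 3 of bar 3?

Beat 3 of bar 3 is beat (3−1)×7 + 3 = 17 overall.
Running totals: B6 ends at 4, Fsus4 ends at 7, Bb6 ends at 11, Ab ends at 14, Cdim ends at 16, Dmaj7 ends at 21.
Beat 17 falls within Dmaj7.

Dmaj7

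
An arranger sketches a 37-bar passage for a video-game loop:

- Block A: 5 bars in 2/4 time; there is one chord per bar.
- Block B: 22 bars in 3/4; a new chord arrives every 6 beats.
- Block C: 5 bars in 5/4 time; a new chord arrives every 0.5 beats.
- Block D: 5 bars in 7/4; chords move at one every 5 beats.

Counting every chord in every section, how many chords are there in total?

A: 5·2 = 10 beats, 10/2 = 5 chords.
B: 22·3 = 66 beats, 66/6 = 11 chords.
C: 5·5 = 25 beats, 25/0.5 = 50 chords.
D: 5·7 = 35 beats, 35/5 = 7 chords.
Total: 5 + 11 + 50 + 7 = 73.

73 chords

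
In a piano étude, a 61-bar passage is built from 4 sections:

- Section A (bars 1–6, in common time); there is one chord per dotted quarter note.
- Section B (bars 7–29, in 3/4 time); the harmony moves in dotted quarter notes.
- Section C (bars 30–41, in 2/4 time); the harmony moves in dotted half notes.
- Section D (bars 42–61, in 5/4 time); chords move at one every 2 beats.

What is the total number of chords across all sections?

120 chords

A: 6·4 = 24 beats, 24/1.5 = 16 chords.
B: 23·3 = 69 beats, 69/1.5 = 46 chords.
C: 12·2 = 24 beats, 24/3 = 8 chords.
D: 20·5 = 100 beats, 100/2 = 50 chords.
Total: 16 + 46 + 8 + 50 = 120.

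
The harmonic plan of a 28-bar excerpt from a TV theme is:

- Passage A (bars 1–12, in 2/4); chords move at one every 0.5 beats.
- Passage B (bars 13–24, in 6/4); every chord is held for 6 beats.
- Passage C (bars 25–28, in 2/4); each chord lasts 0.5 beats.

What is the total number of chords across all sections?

A: 12·2 = 24 beats, 24/0.5 = 48 chords.
B: 12·6 = 72 beats, 72/6 = 12 chords.
C: 4·2 = 8 beats, 8/0.5 = 16 chords.
Total: 48 + 12 + 16 = 76.

76 chords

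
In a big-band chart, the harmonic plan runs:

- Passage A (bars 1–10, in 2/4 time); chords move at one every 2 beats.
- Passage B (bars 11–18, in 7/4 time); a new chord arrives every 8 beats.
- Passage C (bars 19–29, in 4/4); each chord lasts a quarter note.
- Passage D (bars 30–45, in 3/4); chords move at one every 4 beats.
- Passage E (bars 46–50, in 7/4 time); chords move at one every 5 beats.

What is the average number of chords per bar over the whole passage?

A: 10 × 2 = 20 beats ÷ 2 = 10 chords.
B: 8 × 7 = 56 beats ÷ 8 = 7 chords.
C: 11 × 4 = 44 beats ÷ 1 = 44 chords.
D: 16 × 3 = 48 beats ÷ 4 = 12 chords.
E: 5 × 7 = 35 beats ÷ 5 = 7 chords.
Overall: 80 chords over 50 bars → 80/50 = 1.6 chords per bar.

1.6 chords per bar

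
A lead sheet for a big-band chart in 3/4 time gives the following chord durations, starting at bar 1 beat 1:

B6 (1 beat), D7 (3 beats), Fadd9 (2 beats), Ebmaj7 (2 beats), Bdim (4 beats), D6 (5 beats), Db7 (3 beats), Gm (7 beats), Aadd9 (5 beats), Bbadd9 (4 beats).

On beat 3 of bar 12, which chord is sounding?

Beat 3 of bar 12 is beat (12−1)×3 + 3 = 36 overall.
Running totals: B6 ends at 1, D7 ends at 4, Fadd9 ends at 6, Ebmaj7 ends at 8, Bdim ends at 12, D6 ends at 17, Db7 ends at 20, Gm ends at 27, Aadd9 ends at 32, Bbadd9 ends at 36.
Beat 36 falls within Bbadd9.

Bbadd9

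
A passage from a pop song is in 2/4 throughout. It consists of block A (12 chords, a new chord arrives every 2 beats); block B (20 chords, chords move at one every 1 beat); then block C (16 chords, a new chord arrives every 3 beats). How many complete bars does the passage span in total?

46 bars

A: 12 × 2 = 24 beats = 12 bars.
B: 20 × 1 = 20 beats = 10 bars.
C: 16 × 3 = 48 beats = 24 bars.
Total: 12 + 10 + 24 = 46 bars.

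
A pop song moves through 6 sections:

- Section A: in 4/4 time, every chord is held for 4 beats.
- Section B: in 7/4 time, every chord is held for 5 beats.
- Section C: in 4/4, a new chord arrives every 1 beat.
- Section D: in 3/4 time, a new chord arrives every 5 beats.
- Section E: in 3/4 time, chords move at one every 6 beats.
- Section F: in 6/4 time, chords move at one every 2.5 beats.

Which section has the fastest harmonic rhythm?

Section C

A: each chord is 4 beats in 4/4, so 1 per bar.
B: each chord is 5 beats in 7/4, so 1.4 per bar.
C: each chord is 1 beat in 4/4, so 4 per bar.
D: each chord is 5 beats in 3/4, so 0.6 per bar.
E: each chord is 6 beats in 3/4, so 0.5 per bar.
F: each chord is 2.5 beats in 6/4, so 2.4 per bar.
Fastest is C at 4 chords/bar.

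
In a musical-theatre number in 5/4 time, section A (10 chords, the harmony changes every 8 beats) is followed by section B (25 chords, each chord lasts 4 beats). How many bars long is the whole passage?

36 bars

A: 10 × 8 = 80 beats = 16 bars.
B: 25 × 4 = 100 beats = 20 bars.
Total: 16 + 20 = 36 bars.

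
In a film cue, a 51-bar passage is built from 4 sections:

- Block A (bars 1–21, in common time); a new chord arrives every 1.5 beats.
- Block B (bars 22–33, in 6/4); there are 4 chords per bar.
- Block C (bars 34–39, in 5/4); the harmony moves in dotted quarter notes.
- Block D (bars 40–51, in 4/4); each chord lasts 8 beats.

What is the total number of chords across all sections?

130 chords

A: 21·4 = 84 beats, 84/1.5 = 56 chords.
B: 12·6 = 72 beats, 72/1.5 = 48 chords.
C: 6·5 = 30 beats, 30/1.5 = 20 chords.
D: 12·4 = 48 beats, 48/8 = 6 chords.
Total: 56 + 48 + 20 + 6 = 130.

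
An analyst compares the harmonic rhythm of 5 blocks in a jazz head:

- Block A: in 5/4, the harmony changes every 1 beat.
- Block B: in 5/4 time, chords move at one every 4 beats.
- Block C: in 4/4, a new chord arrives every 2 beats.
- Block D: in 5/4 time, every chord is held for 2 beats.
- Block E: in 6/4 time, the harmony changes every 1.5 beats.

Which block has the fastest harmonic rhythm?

A: 5 beats/bar ÷ 1 beat/chord = 5 chords/bar.
B: 5 beats/bar ÷ 4 beats/chord = 1.25 chords/bar.
C: 4 beats/bar ÷ 2 beats/chord = 2 chords/bar.
D: 5 beats/bar ÷ 2 beats/chord = 2.5 chords/bar.
E: 6 beats/bar ÷ 1.5 beats/chord = 4 chords/bar.
Fastest is A at 5 chords/bar.

Block A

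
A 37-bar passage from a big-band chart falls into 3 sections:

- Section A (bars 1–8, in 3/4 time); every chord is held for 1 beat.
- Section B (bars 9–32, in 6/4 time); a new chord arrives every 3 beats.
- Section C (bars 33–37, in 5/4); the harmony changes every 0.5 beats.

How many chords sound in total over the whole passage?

122 chords

A: 8·3 = 24 beats, 24/1 = 24 chords.
B: 24·6 = 144 beats, 144/3 = 48 chords.
C: 5·5 = 25 beats, 25/0.5 = 50 chords.
Total: 24 + 48 + 50 = 122.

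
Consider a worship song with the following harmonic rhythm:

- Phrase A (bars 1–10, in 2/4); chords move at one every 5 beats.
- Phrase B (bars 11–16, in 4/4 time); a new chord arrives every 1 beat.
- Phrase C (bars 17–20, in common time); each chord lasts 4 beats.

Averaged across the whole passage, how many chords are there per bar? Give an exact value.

1.6 chords per bar

A: 10 bars of 2 beats is 20 beats; at 5 beats each that's 4 chords.
B: 6 bars of 4 beats is 24 beats; at 1 beat each that's 24 chords.
C: 4 bars of 4 beats is 16 beats; at 4 beats each that's 4 chords.
Overall: 32 chords over 20 bars → 32/20 = 1.6 chords per bar.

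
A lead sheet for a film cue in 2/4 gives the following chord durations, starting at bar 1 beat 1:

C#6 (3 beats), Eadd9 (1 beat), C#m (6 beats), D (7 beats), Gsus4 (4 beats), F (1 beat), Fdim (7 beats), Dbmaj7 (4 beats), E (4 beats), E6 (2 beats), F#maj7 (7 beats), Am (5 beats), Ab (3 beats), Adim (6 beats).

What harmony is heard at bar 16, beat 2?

Dbmaj7

Beat 2 of bar 16 is beat (16−1)×2 + 2 = 32 overall.
Running totals: C#6 ends at 3, Eadd9 ends at 4, C#m ends at 10, D ends at 17, Gsus4 ends at 21, F ends at 22, Fdim ends at 29, Dbmaj7 ends at 33.
Beat 32 falls within Dbmaj7.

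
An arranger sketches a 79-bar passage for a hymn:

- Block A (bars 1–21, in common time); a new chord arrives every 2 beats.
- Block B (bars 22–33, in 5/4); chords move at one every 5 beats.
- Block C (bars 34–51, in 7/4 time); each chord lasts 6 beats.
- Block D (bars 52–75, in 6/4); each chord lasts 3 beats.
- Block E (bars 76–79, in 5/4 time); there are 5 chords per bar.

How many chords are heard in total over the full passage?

143 chords

A has 84 beats and chords last 2 each, so 42 chords.
B has 60 beats and chords last 5 each, so 12 chords.
C has 126 beats and chords last 6 each, so 21 chords.
D has 144 beats and chords last 3 each, so 48 chords.
E has 20 beats and chords last 1 each, so 20 chords.
Total: 42 + 12 + 21 + 48 + 20 = 143.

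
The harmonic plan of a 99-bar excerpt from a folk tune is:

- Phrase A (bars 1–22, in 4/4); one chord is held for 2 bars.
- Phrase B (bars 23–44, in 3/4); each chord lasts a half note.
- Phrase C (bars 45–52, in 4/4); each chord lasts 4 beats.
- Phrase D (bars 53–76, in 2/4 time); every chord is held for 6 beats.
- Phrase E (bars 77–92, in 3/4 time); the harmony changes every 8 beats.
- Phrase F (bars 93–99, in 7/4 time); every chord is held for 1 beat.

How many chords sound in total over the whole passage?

115 chords

A has 88 beats and chords last 8 each, so 11 chords.
B has 66 beats and chords last 2 each, so 33 chords.
C has 32 beats and chords last 4 each, so 8 chords.
D has 48 beats and chords last 6 each, so 8 chords.
E has 48 beats and chords last 8 each, so 6 chords.
F has 49 beats and chords last 1 each, so 49 chords.
Total: 11 + 33 + 8 + 8 + 6 + 49 = 115.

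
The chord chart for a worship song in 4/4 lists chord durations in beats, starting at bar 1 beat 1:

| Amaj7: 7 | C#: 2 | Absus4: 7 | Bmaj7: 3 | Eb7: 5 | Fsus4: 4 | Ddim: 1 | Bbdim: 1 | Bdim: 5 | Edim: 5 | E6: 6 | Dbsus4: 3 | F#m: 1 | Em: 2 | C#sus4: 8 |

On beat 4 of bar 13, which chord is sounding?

Em

Beat 4 of bar 13 is beat (13−1)×4 + 4 = 52 overall.
Running totals: Amaj7 ends at 7, C# ends at 9, Absus4 ends at 16, Bmaj7 ends at 19, Eb7 ends at 24, Fsus4 ends at 28, Ddim ends at 29, Bbdim ends at 30, Bdim ends at 35, Edim ends at 40, E6 ends at 46, Dbsus4 ends at 49, F#m ends at 50, Em ends at 52.
Beat 52 falls within Em.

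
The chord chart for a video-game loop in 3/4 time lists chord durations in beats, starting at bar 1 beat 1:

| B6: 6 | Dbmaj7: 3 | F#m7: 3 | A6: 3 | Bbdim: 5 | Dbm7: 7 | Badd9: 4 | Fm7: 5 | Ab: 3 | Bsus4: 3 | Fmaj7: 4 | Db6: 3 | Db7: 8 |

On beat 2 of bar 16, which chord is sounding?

Beat 2 of bar 16 is beat (16−1)×3 + 2 = 47 overall.
Running totals: B6 ends at 6, Dbmaj7 ends at 9, F#m7 ends at 12, A6 ends at 15, Bbdim ends at 20, Dbm7 ends at 27, Badd9 ends at 31, Fm7 ends at 36, Ab ends at 39, Bsus4 ends at 42, Fmaj7 ends at 46, Db6 ends at 49.
Beat 47 falls within Db6.

Db6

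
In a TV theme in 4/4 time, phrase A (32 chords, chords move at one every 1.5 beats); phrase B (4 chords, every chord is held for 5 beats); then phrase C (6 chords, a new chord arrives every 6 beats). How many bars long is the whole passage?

26 bars

A: 32 × 1.5 = 48 beats = 12 bars.
B: 4 × 5 = 20 beats = 5 bars.
C: 6 × 6 = 36 beats = 9 bars.
Total: 12 + 5 + 9 = 26 bars.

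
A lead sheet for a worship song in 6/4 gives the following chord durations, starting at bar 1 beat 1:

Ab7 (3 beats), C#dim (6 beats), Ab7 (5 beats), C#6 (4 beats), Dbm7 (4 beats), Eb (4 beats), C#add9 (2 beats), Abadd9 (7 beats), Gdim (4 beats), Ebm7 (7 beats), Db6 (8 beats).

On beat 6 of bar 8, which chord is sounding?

Beat 6 of bar 8 is beat (8−1)×6 + 6 = 48 overall.
Running totals: Ab7 ends at 3, C#dim ends at 9, Ab7 ends at 14, C#6 ends at 18, Dbm7 ends at 22, Eb ends at 26, C#add9 ends at 28, Abadd9 ends at 35, Gdim ends at 39, Ebm7 ends at 46, Db6 ends at 54.
Beat 48 falls within Db6.

Db6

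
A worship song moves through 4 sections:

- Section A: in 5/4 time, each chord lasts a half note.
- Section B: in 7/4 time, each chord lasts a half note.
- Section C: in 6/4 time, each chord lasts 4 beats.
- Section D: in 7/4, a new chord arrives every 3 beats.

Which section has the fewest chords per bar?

A: 5/2 = 2.5 chords/bar.
B: 7/2 = 3.5 chords/bar.
C: 6/4 = 1.5 chords/bar.
D: 7/3 = 7/3 chords/bar.
Slowest is C at 1.5 chords/bar.

Section C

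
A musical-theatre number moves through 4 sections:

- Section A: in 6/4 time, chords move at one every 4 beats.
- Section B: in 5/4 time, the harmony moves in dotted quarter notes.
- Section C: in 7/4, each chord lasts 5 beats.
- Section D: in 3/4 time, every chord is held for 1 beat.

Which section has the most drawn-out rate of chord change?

Section C

A: 6/4 = 1.5 chords/bar.
B: 5/1.5 = 10/3 chords/bar.
C: 7/5 = 1.4 chords/bar.
D: 3/1 = 3 chords/bar.
Slowest is C at 1.4 chords/bar.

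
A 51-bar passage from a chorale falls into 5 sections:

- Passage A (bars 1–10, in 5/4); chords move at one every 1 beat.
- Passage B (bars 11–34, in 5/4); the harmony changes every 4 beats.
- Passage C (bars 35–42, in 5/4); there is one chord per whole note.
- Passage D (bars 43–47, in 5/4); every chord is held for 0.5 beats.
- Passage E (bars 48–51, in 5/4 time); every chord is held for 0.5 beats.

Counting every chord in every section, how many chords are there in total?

A: 10 bars × 5 beats = 50 beats; 1 beat/chord → 50 chords.
B: 24 bars × 5 beats = 120 beats; 4 beats/chord → 30 chords.
C: 8 bars × 5 beats = 40 beats; 4 beats/chord → 10 chords.
D: 5 bars × 5 beats = 25 beats; 0.5 beats/chord → 50 chords.
E: 4 bars × 5 beats = 20 beats; 0.5 beats/chord → 40 chords.
Total: 50 + 30 + 10 + 50 + 40 = 180.

180 chords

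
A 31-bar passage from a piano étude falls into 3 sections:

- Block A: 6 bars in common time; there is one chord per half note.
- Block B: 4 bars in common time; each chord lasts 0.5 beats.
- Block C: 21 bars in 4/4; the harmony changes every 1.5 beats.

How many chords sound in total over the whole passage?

A: 6·4 = 24 beats, 24/2 = 12 chords.
B: 4·4 = 16 beats, 16/0.5 = 32 chords.
C: 21·4 = 84 beats, 84/1.5 = 56 chords.
Total: 12 + 32 + 56 = 100.

100 chords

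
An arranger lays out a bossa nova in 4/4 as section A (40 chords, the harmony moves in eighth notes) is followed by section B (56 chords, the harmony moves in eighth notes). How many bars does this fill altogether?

A: 40 × 0.5 = 20 beats = 5 bars.
B: 56 × 0.5 = 28 beats = 7 bars.
Total: 5 + 7 = 12 bars.

12 bars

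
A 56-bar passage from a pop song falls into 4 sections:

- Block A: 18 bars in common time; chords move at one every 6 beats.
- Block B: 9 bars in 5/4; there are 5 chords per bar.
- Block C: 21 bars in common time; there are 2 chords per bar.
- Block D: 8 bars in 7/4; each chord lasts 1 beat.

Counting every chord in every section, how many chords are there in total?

A: 18 bars × 4 beats = 72 beats; 6 beats/chord → 12 chords.
B: 9 bars × 5 beats = 45 beats; 1 beat/chord → 45 chords.
C: 21 bars × 4 beats = 84 beats; 2 beats/chord → 42 chords.
D: 8 bars × 7 beats = 56 beats; 1 beat/chord → 56 chords.
Total: 12 + 45 + 42 + 56 = 155.

155 chords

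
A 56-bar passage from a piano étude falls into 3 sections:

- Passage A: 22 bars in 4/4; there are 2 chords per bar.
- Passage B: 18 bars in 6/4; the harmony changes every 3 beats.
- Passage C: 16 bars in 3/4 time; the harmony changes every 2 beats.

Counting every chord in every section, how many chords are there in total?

A has 88 beats and chords last 2 each, so 44 chords.
B has 108 beats and chords last 3 each, so 36 chords.
C has 48 beats and chords last 2 each, so 24 chords.
Total: 44 + 36 + 24 = 104.

104 chords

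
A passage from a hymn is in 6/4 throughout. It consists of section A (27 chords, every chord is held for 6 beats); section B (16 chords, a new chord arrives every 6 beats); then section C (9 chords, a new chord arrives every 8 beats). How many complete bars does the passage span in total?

A: 27 × 6 = 162 beats = 27 bars.
B: 16 × 6 = 96 beats = 16 bars.
C: 9 × 8 = 72 beats = 12 bars.
Total: 27 + 16 + 12 = 55 bars.

55 bars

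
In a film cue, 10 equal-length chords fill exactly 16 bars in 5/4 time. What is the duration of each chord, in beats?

16 bars × 5 beats/bar = 80 beats total.
80 beats ÷ 10 chords = 8 beats per chord.

8 beats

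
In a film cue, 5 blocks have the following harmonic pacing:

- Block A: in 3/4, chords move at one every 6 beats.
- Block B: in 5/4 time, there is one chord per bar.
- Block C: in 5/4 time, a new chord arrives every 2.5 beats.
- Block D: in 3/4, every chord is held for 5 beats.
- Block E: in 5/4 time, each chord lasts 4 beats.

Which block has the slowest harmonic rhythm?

A: 3/6 = 0.5 chords/bar.
B: 5/5 = 1 chord/bar.
C: 5/2.5 = 2 chords/bar.
D: 3/5 = 0.6 chords/bar.
E: 5/4 = 1.25 chords/bar.
Slowest is A at 0.5 chords/bar.

Block A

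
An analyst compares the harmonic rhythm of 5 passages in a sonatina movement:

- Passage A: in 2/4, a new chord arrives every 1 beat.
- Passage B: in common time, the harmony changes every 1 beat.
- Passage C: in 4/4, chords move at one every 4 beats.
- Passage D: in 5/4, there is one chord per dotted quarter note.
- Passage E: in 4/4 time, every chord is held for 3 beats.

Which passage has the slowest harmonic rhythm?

Passage C

A: 2/1 = 2 chords/bar.
B: 4/1 = 4 chords/bar.
C: 4/4 = 1 chord/bar.
D: 5/1.5 = 10/3 chords/bar.
E: 4/3 = 4/3 chords/bar.
Slowest is C at 1 chords/bar.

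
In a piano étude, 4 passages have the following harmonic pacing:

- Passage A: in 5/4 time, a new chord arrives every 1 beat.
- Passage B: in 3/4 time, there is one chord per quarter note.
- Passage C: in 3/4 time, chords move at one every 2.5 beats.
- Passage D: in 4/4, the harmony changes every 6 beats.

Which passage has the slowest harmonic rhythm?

A: 5/1 = 5 chords/bar.
B: 3/1 = 3 chords/bar.
C: 3/2.5 = 1.2 chords/bar.
D: 4/6 = 2/3 chords/bar.
Slowest is D at 2/3 chords/bar.

Passage D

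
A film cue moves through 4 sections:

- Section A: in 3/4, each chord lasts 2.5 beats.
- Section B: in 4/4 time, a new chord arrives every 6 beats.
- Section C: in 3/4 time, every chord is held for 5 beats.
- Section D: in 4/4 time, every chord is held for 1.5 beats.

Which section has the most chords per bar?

Section D

A: each chord is 2.5 beats in 3/4, so 1.2 per bar.
B: each chord is 6 beats in 4/4, so 2/3 per bar.
C: each chord is 5 beats in 3/4, so 0.6 per bar.
D: each chord is 1.5 beats in 4/4, so 8/3 per bar.
Fastest is D at 8/3 chords/bar.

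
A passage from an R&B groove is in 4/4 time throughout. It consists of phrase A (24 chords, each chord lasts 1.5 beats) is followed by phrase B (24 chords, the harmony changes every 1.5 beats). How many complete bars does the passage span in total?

18 bars

A: 24 × 1.5 = 36 beats = 9 bars.
B: 24 × 1.5 = 36 beats = 9 bars.
Total: 9 + 9 = 18 bars.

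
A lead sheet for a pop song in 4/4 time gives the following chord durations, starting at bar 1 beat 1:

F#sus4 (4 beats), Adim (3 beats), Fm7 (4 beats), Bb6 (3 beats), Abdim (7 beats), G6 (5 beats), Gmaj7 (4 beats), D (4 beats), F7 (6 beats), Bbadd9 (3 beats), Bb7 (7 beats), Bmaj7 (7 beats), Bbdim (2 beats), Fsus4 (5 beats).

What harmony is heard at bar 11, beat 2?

Beat 2 of bar 11 is beat (11−1)×4 + 2 = 42 overall.
Running totals: F#sus4 ends at 4, Adim ends at 7, Fm7 ends at 11, Bb6 ends at 14, Abdim ends at 21, G6 ends at 26, Gmaj7 ends at 30, D ends at 34, F7 ends at 40, Bbadd9 ends at 43.
Beat 42 falls within Bbadd9.

Bbadd9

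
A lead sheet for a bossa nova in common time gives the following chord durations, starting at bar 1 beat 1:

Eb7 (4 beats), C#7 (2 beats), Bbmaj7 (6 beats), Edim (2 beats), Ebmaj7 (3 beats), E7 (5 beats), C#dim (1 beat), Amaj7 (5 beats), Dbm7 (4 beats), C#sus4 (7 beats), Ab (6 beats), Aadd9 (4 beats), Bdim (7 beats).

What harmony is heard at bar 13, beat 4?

Bdim

Beat 4 of bar 13 is beat (13−1)×4 + 4 = 52 overall.
Running totals: Eb7 ends at 4, C#7 ends at 6, Bbmaj7 ends at 12, Edim ends at 14, Ebmaj7 ends at 17, E7 ends at 22, C#dim ends at 23, Amaj7 ends at 28, Dbm7 ends at 32, C#sus4 ends at 39, Ab ends at 45, Aadd9 ends at 49, Bdim ends at 56.
Beat 52 falls within Bdim.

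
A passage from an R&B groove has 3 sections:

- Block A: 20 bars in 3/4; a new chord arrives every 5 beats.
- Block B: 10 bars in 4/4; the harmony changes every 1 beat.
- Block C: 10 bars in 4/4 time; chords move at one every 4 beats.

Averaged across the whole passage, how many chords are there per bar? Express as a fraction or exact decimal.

A: 20 × 3 = 60 beats ÷ 5 = 12 chords.
B: 10 × 4 = 40 beats ÷ 1 = 40 chords.
C: 10 × 4 = 40 beats ÷ 4 = 10 chords.
Overall: 62 chords over 40 bars → 62/40 = 1.55 chords per bar.

1.55 chords per bar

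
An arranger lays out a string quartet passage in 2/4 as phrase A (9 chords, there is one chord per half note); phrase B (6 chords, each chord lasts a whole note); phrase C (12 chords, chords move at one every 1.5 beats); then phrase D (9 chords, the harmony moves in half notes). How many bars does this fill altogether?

A: 9 × 2 = 18 beats = 9 bars.
B: 6 × 4 = 24 beats = 12 bars.
C: 12 × 1.5 = 18 beats = 9 bars.
D: 9 × 2 = 18 beats = 9 bars.
Total: 9 + 12 + 9 + 9 = 39 bars.

39 bars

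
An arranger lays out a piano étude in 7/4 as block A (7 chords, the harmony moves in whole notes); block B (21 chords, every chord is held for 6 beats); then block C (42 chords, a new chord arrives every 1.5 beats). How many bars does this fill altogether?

31 bars

A: 7 × 4 = 28 beats = 4 bars.
B: 21 × 6 = 126 beats = 18 bars.
C: 42 × 1.5 = 63 beats = 9 bars.
Total: 4 + 18 + 9 = 31 bars.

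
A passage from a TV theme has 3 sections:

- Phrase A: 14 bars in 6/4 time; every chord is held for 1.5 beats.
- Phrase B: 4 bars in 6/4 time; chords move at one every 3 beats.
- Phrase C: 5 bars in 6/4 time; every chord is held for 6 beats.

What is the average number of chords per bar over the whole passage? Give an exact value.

3 chords per bar

A: 14 bars of 6 beats is 84 beats; at 1.5 beats each that's 56 chords.
B: 4 bars of 6 beats is 24 beats; at 3 beats each that's 8 chords.
C: 5 bars of 6 beats is 30 beats; at 6 beats each that's 5 chords.
Overall: 69 chords over 23 bars → 69/23 = 3 chords per bar.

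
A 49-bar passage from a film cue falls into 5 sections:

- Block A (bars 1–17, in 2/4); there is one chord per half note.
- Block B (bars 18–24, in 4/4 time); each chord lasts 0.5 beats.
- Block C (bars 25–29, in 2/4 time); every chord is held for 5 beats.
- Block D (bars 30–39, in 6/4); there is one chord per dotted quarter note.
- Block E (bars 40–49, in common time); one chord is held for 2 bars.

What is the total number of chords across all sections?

A: 17·2 = 34 beats, 34/2 = 17 chords.
B: 7·4 = 28 beats, 28/0.5 = 56 chords.
C: 5·2 = 10 beats, 10/5 = 2 chords.
D: 10·6 = 60 beats, 60/1.5 = 40 chords.
E: 10·4 = 40 beats, 40/8 = 5 chords.
Total: 17 + 56 + 2 + 40 + 5 = 120.

120 chords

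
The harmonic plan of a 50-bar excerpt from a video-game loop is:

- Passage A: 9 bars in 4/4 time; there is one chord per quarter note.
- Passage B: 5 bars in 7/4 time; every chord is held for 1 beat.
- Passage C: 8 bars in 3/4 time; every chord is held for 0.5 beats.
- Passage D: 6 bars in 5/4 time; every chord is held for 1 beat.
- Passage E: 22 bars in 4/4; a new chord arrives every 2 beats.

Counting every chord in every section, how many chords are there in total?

193 chords

A: 9·4 = 36 beats, 36/1 = 36 chords.
B: 5·7 = 35 beats, 35/1 = 35 chords.
C: 8·3 = 24 beats, 24/0.5 = 48 chords.
D: 6·5 = 30 beats, 30/1 = 30 chords.
E: 22·4 = 88 beats, 88/2 = 44 chords.
Total: 36 + 35 + 48 + 30 + 44 = 193.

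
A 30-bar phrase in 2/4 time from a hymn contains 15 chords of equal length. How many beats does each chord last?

4 beats

30 bars × 2 beats/bar = 60 beats total.
60 beats ÷ 15 chords = 4 beats per chord.
(That is a whole note.)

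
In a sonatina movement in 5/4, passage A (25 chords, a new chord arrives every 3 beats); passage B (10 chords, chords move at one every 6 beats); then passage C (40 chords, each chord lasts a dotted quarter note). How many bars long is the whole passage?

39 bars

A: 25 × 3 = 75 beats = 15 bars.
B: 10 × 6 = 60 beats = 12 bars.
C: 40 × 1.5 = 60 beats = 12 bars.
Total: 15 + 12 + 12 = 39 bars.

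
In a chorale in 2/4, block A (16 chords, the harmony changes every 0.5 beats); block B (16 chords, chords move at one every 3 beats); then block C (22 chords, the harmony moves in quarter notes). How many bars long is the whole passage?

A: 16 × 0.5 = 8 beats = 4 bars.
B: 16 × 3 = 48 beats = 24 bars.
C: 22 × 1 = 22 beats = 11 bars.
Total: 4 + 24 + 11 = 39 bars.

39 bars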